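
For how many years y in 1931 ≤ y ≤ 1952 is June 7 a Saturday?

3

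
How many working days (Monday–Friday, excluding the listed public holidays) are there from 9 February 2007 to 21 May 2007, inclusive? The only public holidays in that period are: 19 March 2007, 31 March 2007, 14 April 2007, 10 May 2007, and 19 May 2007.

70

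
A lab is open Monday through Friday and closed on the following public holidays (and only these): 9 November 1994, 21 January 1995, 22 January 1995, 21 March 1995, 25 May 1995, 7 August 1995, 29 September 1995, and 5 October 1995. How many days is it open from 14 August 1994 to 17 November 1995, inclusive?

324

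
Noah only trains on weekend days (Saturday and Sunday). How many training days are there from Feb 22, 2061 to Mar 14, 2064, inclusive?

Feb 22, 2061 is a Tuesday.
That's 1117 days from start to end, counting both.
1117 = 7 × 159 + 4, so there are 159 full weeks plus 4 extra days.
Each full week contributes 2 weekend days (Sat, Sun): 159 × 2 = 318.
The 4 extra days are Tue, Wed, Thu, Fri — none qualify.
Total: 318 + 0 = 318.

318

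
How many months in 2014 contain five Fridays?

4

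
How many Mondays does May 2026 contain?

4

2026-05-01 is a Friday.
That's 31 days from start to end, counting both.
31 = 7 × 4 + 3, so there are 4 full weeks plus 3 extra days.
Each full week contributes one Monday: 4 so far.
The 3 extra days are Friday, Saturday, Sunday — none qualify.
Total: 4 + 0 = 4.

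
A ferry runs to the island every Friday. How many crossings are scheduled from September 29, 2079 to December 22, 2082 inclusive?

169 Fridays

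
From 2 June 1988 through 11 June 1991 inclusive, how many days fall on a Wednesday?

157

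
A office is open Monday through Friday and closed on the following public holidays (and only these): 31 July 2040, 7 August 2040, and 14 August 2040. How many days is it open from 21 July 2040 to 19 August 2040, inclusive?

17

21 July 2040 is a Saturday.
The range spans 30 days (inclusive of both endpoints).
30 = 7 × 4 + 2, so there are 4 full weeks plus 2 extra days.
Each full week contributes 5 weekdays (Mon–Fri): 4 × 5 = 20.
The 2 extra days are Saturday, Sunday — none qualify.
Total: 20 + 0 = 20.
Holidays: 31 July 2040 (Tue); 7 August 2040 (Tue); 14 August 2040 (Tue).
All 3 holidays fall on weekdays, so subtract 3.
Business days: 20 − 3 = 17.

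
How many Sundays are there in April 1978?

5

1 April 1978 is a Saturday.
That's 30 days from start to end, counting both.
30 = 7 × 4 + 2, so there are 4 full weeks plus 2 extra days.
Each full week contributes one Sunday: 4 so far.
The 2 extra days are Saturday, Sunday — 1 of them qualifies.
Total: 4 + 1 = 5.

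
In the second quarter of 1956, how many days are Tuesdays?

13

April 1, 1956 is a Sunday.
From April 1, 1956 to June 30, 1956 is 91 days inclusive.
91 = 7 × 13, so the span is exactly 13 full weeks.
Each full week contributes one Tuesday: 13 so far.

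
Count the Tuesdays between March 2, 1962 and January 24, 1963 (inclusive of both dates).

47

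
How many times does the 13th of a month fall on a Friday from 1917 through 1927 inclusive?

Friday-the-13ths by year:
1917: Apr, Jul
1918: Sep, Dec
1919: Jun
1920: Feb, Aug
1921: May
1922: Jan, Oct
1923: Apr, Jul
1924: Jun
1925: Feb, Mar, Nov
1926: Aug
1927: May

18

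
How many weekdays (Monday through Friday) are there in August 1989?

23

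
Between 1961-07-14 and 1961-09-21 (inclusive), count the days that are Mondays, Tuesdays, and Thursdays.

30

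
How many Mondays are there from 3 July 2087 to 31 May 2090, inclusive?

152 Mondays

3 July 2087 is a Thursday.
That's 1064 days from start to end, counting both.
1064 = 7 × 152, so the span is exactly 152 full weeks.
Each full week contributes one Monday: 152 so far.
Total: 152.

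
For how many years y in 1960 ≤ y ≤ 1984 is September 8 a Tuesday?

Day of week of September 8 in each year:
1960: Thu, 1961: Fri, 1962: Sat, 1963: Sun, 1964: Tue ✓, 1965: Wed, 1966: Thu, 1967: Fri, 1968: Sun, 1969: Mon, 1970: Tue ✓, 1971: Wed, 1972: Fri, 1973: Sat, 1974: Sun, 1975: Mon, 1976: Wed, 1977: Thu, 1978: Fri, 1979: Sat, 1980: Mon, 1981: Tue ✓, 1982: Wed, 1983: Thu, 1984: Sat
Tuesdays: 1964, 1970, 1981.

3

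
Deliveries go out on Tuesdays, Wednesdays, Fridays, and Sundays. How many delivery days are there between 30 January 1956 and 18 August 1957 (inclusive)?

30 January 1956 is a Monday.
From 30 January 1956 to 18 August 1957 is 567 days inclusive.
567 = 7 × 81, so the span is exactly 81 full weeks.
Each full week contributes 4 days from the set (Tue, Wed, Fri, Sun): 81 × 4 = 324.

324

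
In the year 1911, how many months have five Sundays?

5

A month has five Sundays exactly when Sunday falls within its first (length − 28) days.
Jan: 31 days, starts Sun → 5 of Sun, Mon, Tue ✓
Feb: 28 days, starts Wed → 5 of (none)
Mar: 31 days, starts Wed → 5 of Wed, Thu, Fri
Apr: 30 days, starts Sat → 5 of Sat, Sun ✓
May: 31 days, starts Mon → 5 of Mon, Tue, Wed
Jun: 30 days, starts Thu → 5 of Thu, Fri
Jul: 31 days, starts Sat → 5 of Sat, Sun, Mon ✓
Aug: 31 days, starts Tue → 5 of Tue, Wed, Thu
Sep: 30 days, starts Fri → 5 of Fri, Sat
Oct: 31 days, starts Sun → 5 of Sun, Mon, Tue ✓
Nov: 30 days, starts Wed → 5 of Wed, Thu
Dec: 31 days, starts Fri → 5 of Fri, Sat, Sun ✓
Months with five Sundays: Jan, Apr, Jul, Oct, Dec.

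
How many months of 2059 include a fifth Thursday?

4

A month has five Thursdays exactly when Thursday falls within its first (length − 28) days.
Jan: 31 days, starts Wed → 5 of Wed, Thu, Fri ✓
Feb: 28 days, starts Sat → 5 of (none)
Mar: 31 days, starts Sat → 5 of Sat, Sun, Mon
Apr: 30 days, starts Tue → 5 of Tue, Wed
May: 31 days, starts Thu → 5 of Thu, Fri, Sat ✓
Jun: 30 days, starts Sun → 5 of Sun, Mon
Jul: 31 days, starts Tue → 5 of Tue, Wed, Thu ✓
Aug: 31 days, starts Fri → 5 of Fri, Sat, Sun
Sep: 30 days, starts Mon → 5 of Mon, Tue
Oct: 31 days, starts Wed → 5 of Wed, Thu, Fri ✓
Nov: 30 days, starts Sat → 5 of Sat, Sun
Dec: 31 days, starts Mon → 5 of Mon, Tue, Wed
Months with five Thursdays: Jan, May, Jul, Oct.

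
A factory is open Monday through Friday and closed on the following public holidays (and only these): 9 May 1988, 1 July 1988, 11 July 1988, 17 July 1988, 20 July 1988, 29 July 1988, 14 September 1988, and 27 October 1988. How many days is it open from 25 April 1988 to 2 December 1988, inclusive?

25 April 1988 is a Monday.
That's 222 days from start to end, counting both.
222 = 7 × 31 + 5, so there are 31 full weeks plus 5 extra days.
Each full week contributes 5 weekdays (Mon–Fri): 31 × 5 = 155.
The 5 extra days are Mon, Tue, Wed, Thu, Fri — 5 of them qualify.
Total: 155 + 5 = 160.
Holidays: 9 May 1988 (Mon); 1 July 1988 (Fri); 11 July 1988 (Mon); 17 July 1988 (Sun); 20 July 1988 (Wed); 29 July 1988 (Fri); 14 September 1988 (Wed); 27 October 1988 (Thu).
7 of the 8 holidays fall on weekdays; the rest are weekends and were already excluded.
Business days: 160 − 7 = 153.

153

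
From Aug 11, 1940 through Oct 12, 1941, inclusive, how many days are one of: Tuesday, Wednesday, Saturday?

Aug 11, 1940 is a Sunday.
From Aug 11, 1940 to Oct 12, 1941 is 428 days inclusive.
428 = 7 × 61 + 1, so there are 61 full weeks plus 1 extra day.
Each full week contributes 3 days from the set (Tue, Wed, Sat): 61 × 3 = 183.
The 1 extra day is Sunday — none qualify.
Total: 183 + 0 = 183.

183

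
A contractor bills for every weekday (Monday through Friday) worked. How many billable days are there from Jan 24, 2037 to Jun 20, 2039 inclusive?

626 weekdays

Jan 24, 2037 is a Saturday.
That's 878 days from start to end, counting both.
878 = 7 × 125 + 3, so there are 125 full weeks plus 3 extra days.
Each full week contributes 5 weekdays (Mon–Fri): 125 × 5 = 625.
The 3 extra days are Sat, Sun, Mon — 1 of them qualifies.
Total: 625 + 1 = 626.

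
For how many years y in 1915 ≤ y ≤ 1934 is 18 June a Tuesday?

2

Day of week of June 18 in each year:
1915: Fri, 1916: Sun, 1917: Mon, 1918: Tue ✓, 1919: Wed, 1920: Fri, 1921: Sat, 1922: Sun, 1923: Mon, 1924: Wed, 1925: Thu, 1926: Fri, 1927: Sat, 1928: Mon, 1929: Tue ✓, 1930: Wed, 1931: Thu, 1932: Sat, 1933: Sun, 1934: Mon
Tuesdays: 1918, 1929.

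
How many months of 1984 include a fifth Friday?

4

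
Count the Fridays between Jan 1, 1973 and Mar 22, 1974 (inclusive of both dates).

64 Fridays

Jan 1, 1973 is a Monday.
The range spans 446 days (inclusive of both endpoints).
446 = 7 × 63 + 5, so there are 63 full weeks plus 5 extra days.
Each full week contributes one Friday: 63 so far.
The 5 extra days are Monday, Tuesday, Wednesday, Thursday, Friday — 1 of them qualifies.
Total: 63 + 1 = 64.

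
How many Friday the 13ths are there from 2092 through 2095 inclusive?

6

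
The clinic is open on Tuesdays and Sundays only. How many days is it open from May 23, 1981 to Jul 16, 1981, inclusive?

May 23, 1981 is a Saturday.
That's 55 days from start to end, counting both.
55 = 7 × 7 + 6, so there are 7 full weeks plus 6 extra days.
Each full week contributes 2 days from the set (Tue, Sun): 7 × 2 = 14.
The 6 extra days are Saturday, Sunday, Monday, Tuesday, Wednesday, Thursday — 2 of them qualify.
Total: 14 + 2 = 16.

16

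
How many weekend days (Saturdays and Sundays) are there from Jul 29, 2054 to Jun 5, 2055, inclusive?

Jul 29, 2054 is a Wednesday.
That's 312 days from start to end, counting both.
312 = 7 × 44 + 4, so there are 44 full weeks plus 4 extra days.
Each full week contributes 2 weekend days (Sat, Sun): 44 × 2 = 88.
The 4 extra days are Wed, Thu, Fri, Sat — 1 of them qualifies.
Total: 88 + 1 = 89.

89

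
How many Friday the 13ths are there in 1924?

The 13th falls on a Friday when the month's 13th has weekday Fri.
Jan 13 is Sun; Feb 13 is Wed; Mar 13 is Thu; Apr 13 is Sun; May 13 is Tue; Jun 13 is Fri ✓; Jul 13 is Sun; Aug 13 is Wed; Sep 13 is Sat; Oct 13 is Mon; Nov 13 is Thu; Dec 13 is Sat.
Friday the 13ths: Jun.

1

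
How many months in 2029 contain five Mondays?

5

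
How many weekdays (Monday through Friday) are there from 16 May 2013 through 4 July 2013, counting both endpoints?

36

16 May 2013 is a Thursday.
The range spans 50 days (inclusive of both endpoints).
50 = 7 × 7 + 1, so there are 7 full weeks plus 1 extra day.
Each full week contributes 5 weekdays (Mon–Fri): 7 × 5 = 35.
The 1 extra day is Thu — 1 of them qualifies.
Total: 35 + 1 = 36.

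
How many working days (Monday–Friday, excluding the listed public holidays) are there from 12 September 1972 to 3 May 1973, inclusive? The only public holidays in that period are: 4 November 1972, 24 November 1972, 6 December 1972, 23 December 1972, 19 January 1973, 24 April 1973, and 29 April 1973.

164

12 September 1972 is a Tuesday.
From 12 September 1972 to 3 May 1973 is 234 days inclusive.
234 = 7 × 33 + 3, so there are 33 full weeks plus 3 extra days.
Each full week contributes 5 weekdays (Mon–Fri): 33 × 5 = 165.
The 3 extra days are Tuesday, Wednesday, Thursday — 3 of them qualify.
Total: 165 + 3 = 168.
Holidays: 4 November 1972 (Sat); 24 November 1972 (Fri); 6 December 1972 (Wed); 23 December 1972 (Sat); 19 January 1973 (Fri); 24 April 1973 (Tue); 29 April 1973 (Sun).
4 of the 7 holidays fall on weekdays; the rest are weekends and were already excluded.
Business days: 168 − 4 = 164.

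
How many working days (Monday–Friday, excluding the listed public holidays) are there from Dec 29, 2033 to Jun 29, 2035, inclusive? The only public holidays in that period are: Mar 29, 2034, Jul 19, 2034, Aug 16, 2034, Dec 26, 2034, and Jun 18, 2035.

Dec 29, 2033 is a Thursday.
That's 548 days from start to end, counting both.
548 = 7 × 78 + 2, so there are 78 full weeks plus 2 extra days.
Each full week contributes 5 weekdays (Mon–Fri): 78 × 5 = 390.
The 2 extra days are Thu, Fri — 2 of them qualify.
Total: 390 + 2 = 392.
Holidays: Mar 29, 2034 (Wed); Jul 19, 2034 (Wed); Aug 16, 2034 (Wed); Dec 26, 2034 (Tue); Jun 18, 2035 (Mon).
All 5 holidays fall on weekdays, so subtract 5.
Business days: 392 − 5 = 387.

387 working days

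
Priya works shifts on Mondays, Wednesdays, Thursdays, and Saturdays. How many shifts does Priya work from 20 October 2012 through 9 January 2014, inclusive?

20 October 2012 is a Saturday.
That's 447 days from start to end, counting both.
447 = 7 × 63 + 6, so there are 63 full weeks plus 6 extra days.
Each full week contributes 4 days from the set (Mon, Wed, Thu, Sat): 63 × 4 = 252.
The 6 extra days are Sat, Sun, Mon, Tue, Wed, Thu — 4 of them qualify.
Total: 252 + 4 = 256.

256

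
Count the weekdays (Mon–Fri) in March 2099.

22

March 1, 2099 is a Sunday.
From March 1, 2099 to March 31, 2099 is 31 days inclusive.
31 = 7 × 4 + 3, so there are 4 full weeks plus 3 extra days.
Each full week contributes 5 weekdays (Mon–Fri): 4 × 5 = 20.
The 3 extra days are Sun, Mon, Tue — 2 of them qualify.
Total: 20 + 2 = 22.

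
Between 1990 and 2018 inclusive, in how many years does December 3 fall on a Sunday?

Day of week of December 3 in each year:
1990: Mon, 1991: Tue, 1992: Thu, 1993: Fri, 1994: Sat, 1995: Sun ✓, 1996: Tue, 1997: Wed, 1998: Thu, 1999: Fri, 2000: Sun ✓, 2001: Mon, 2002: Tue, 2003: Wed, 2004: Fri, 2005: Sat, 2006: Sun ✓, 2007: Mon, 2008: Wed, 2009: Thu, 2010: Fri, 2011: Sat, 2012: Mon, 2013: Tue, 2014: Wed, 2015: Thu, 2016: Sat, 2017: Sun ✓, 2018: Mon
Sundays: 1995, 2000, 2006, 2017.

4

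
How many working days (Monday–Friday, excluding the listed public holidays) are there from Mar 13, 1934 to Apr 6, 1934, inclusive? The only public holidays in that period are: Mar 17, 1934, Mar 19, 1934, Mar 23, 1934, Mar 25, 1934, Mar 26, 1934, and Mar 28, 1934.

15

Mar 13, 1934 is a Tuesday.
That's 25 days from start to end, counting both.
25 = 7 × 3 + 4, so there are 3 full weeks plus 4 extra days.
Each full week contributes 5 weekdays (Mon–Fri): 3 × 5 = 15.
The 4 extra days are Tue, Wed, Thu, Fri — 4 of them qualify.
Total: 15 + 4 = 19.
Holidays: Mar 17, 1934 (Sat); Mar 19, 1934 (Mon); Mar 23, 1934 (Fri); Mar 25, 1934 (Sun); Mar 26, 1934 (Mon); Mar 28, 1934 (Wed).
4 of the 6 holidays fall on weekdays; the rest are weekends and were already excluded.
Business days: 19 − 4 = 15.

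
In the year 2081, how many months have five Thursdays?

A month has five Thursdays exactly when Thursday falls within its first (length − 28) days.
Jan: 31 days, starts Wed → 5 of Wed, Thu, Fri ✓
Feb: 28 days, starts Sat → 5 of (none)
Mar: 31 days, starts Sat → 5 of Sat, Sun, Mon
Apr: 30 days, starts Tue → 5 of Tue, Wed
May: 31 days, starts Thu → 5 of Thu, Fri, Sat ✓
Jun: 30 days, starts Sun → 5 of Sun, Mon
Jul: 31 days, starts Tue → 5 of Tue, Wed, Thu ✓
Aug: 31 days, starts Fri → 5 of Fri, Sat, Sun
Sep: 30 days, starts Mon → 5 of Mon, Tue
Oct: 31 days, starts Wed → 5 of Wed, Thu, Fri ✓
Nov: 30 days, starts Sat → 5 of Sat, Sun
Dec: 31 days, starts Mon → 5 of Mon, Tue, Wed
Months with five Thursdays: Jan, May, Jul, Oct.

4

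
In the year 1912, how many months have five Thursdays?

A month has five Thursdays exactly when Thursday falls within its first (length − 28) days.
Jan: 31 days, starts Mon → 5 of Mon, Tue, Wed
Feb: 29 days, starts Thu → 5 of Thu ✓
Mar: 31 days, starts Fri → 5 of Fri, Sat, Sun
Apr: 30 days, starts Mon → 5 of Mon, Tue
May: 31 days, starts Wed → 5 of Wed, Thu, Fri ✓
Jun: 30 days, starts Sat → 5 of Sat, Sun
Jul: 31 days, starts Mon → 5 of Mon, Tue, Wed
Aug: 31 days, starts Thu → 5 of Thu, Fri, Sat ✓
Sep: 30 days, starts Sun → 5 of Sun, Mon
Oct: 31 days, starts Tue → 5 of Tue, Wed, Thu ✓
Nov: 30 days, starts Fri → 5 of Fri, Sat
Dec: 31 days, starts Sun → 5 of Sun, Mon, Tue
Months with five Thursdays: Feb, May, Aug, Oct.

4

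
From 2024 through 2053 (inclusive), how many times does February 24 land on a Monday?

Day of week of February 24 in each year:
2024: Sat, 2025: Mon ✓, 2026: Tue, 2027: Wed, 2028: Thu, 2029: Sat, 2030: Sun, 2031: Mon ✓, 2032: Tue, 2033: Thu, 2034: Fri, 2035: Sat, 2036: Sun, 2037: Tue, 2038: Wed, 2039: Thu, 2040: Fri, 2041: Sun, 2042: Mon ✓, 2043: Tue, 2044: Wed, 2045: Fri, 2046: Sat, 2047: Sun, 2048: Mon ✓, 2049: Wed, 2050: Thu, 2051: Fri, 2052: Sat, 2053: Mon ✓
Mondays: 2025, 2031, 2042, 2048, 2053.

5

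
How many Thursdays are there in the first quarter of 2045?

13

1 January 2045 is a Sunday.
That's 90 days from start to end, counting both.
90 = 7 × 12 + 6, so there are 12 full weeks plus 6 extra days.
Each full week contributes one Thursday: 12 so far.
The 6 extra days are Sunday, Monday, Tuesday, Wednesday, Thursday, Friday — 1 of them qualifies.
Total: 12 + 1 = 13.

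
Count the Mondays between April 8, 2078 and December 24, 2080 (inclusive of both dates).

142 Mondays

April 8, 2078 is a Friday.
That's 992 days from start to end, counting both.
992 = 7 × 141 + 5, so there are 141 full weeks plus 5 extra days.
Each full week contributes one Monday: 141 so far.
The 5 extra days are Fri, Sat, Sun, Mon, Tue — 1 of them qualifies.
Total: 141 + 1 = 142.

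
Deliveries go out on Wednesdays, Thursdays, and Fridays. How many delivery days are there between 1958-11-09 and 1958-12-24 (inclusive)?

19

1958-11-09 is a Sunday.
From 1958-11-09 to 1958-12-24 is 46 days inclusive.
46 = 7 × 6 + 4, so there are 6 full weeks plus 4 extra days.
Each full week contributes 3 days from the set (Wed, Thu, Fri): 6 × 3 = 18.
The 4 extra days are Sunday, Monday, Tuesday, Wednesday — 1 of them qualifies.
Total: 18 + 1 = 19.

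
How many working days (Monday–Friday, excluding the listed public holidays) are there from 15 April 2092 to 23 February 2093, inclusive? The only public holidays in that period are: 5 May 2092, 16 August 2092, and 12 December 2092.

15 April 2092 is a Tuesday.
That's 315 days from start to end, counting both.
315 = 7 × 45, so the span is exactly 45 full weeks.
Each full week contributes 5 weekdays (Mon–Fri): 45 × 5 = 225.
Holidays: 5 May 2092 (Mon); 16 August 2092 (Sat); 12 December 2092 (Fri).
2 of the 3 holidays fall on weekdays; the rest are weekends and were already excluded.
Business days: 225 − 2 = 223.

223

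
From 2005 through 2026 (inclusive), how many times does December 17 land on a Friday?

Day of week of December 17 in each year:
2005: Sat, 2006: Sun, 2007: Mon, 2008: Wed, 2009: Thu, 2010: Fri ✓, 2011: Sat, 2012: Mon, 2013: Tue, 2014: Wed, 2015: Thu, 2016: Sat, 2017: Sun, 2018: Mon, 2019: Tue, 2020: Thu, 2021: Fri ✓, 2022: Sat, 2023: Sun, 2024: Tue, 2025: Wed, 2026: Thu
Fridays: 2010, 2021.

2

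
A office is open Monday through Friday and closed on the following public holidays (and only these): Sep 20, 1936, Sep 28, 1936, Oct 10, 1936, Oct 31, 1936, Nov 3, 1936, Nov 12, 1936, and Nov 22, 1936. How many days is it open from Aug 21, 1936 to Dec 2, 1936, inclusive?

71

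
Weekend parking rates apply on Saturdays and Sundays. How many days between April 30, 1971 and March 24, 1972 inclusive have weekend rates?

94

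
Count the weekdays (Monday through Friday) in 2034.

260

January 1, 2034 is a Sunday.
From January 1, 2034 to December 31, 2034 is 365 days inclusive.
365 = 7 × 52 + 1, so there are 52 full weeks plus 1 extra day.
Each full week contributes 5 weekdays (Mon–Fri): 52 × 5 = 260.
The 1 extra day is Sun — none qualify.
Total: 260 + 0 = 260.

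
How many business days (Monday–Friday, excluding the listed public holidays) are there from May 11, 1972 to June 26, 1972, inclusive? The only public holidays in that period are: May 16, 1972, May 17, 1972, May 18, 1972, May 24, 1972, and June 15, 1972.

May 11, 1972 is a Thursday.
The range spans 47 days (inclusive of both endpoints).
47 = 7 × 6 + 5, so there are 6 full weeks plus 5 extra days.
Each full week contributes 5 weekdays (Mon–Fri): 6 × 5 = 30.
The 5 extra days are Thursday, Friday, Saturday, Sunday, Monday — 3 of them qualify.
Total: 30 + 3 = 33.
Holidays: May 16, 1972 (Tue); May 17, 1972 (Wed); May 18, 1972 (Thu); May 24, 1972 (Wed); June 15, 1972 (Thu).
All 5 holidays fall on weekdays, so subtract 5.
Business days: 33 − 5 = 28.

28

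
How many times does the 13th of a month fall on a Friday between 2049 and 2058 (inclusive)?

16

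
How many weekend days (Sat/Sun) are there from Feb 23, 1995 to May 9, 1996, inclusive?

126

Feb 23, 1995 is a Thursday.
The range spans 442 days (inclusive of both endpoints).
442 = 7 × 63 + 1, so there are 63 full weeks plus 1 extra day.
Each full week contributes 2 weekend days (Sat, Sun): 63 × 2 = 126.
The 1 extra day is Thu — none qualify.
Total: 126 + 0 = 126.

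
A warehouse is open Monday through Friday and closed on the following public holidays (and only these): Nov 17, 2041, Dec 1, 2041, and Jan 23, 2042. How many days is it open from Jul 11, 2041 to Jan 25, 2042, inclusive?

Jul 11, 2041 is a Thursday.
That's 199 days from start to end, counting both.
199 = 7 × 28 + 3, so there are 28 full weeks plus 3 extra days.
Each full week contributes 5 weekdays (Mon–Fri): 28 × 5 = 140.
The 3 extra days are Thursday, Friday, Saturday — 2 of them qualify.
Total: 140 + 2 = 142.
Holidays: Nov 17, 2041 (Sun); Dec 1, 2041 (Sun); Jan 23, 2042 (Thu).
1 of the 3 holidays fall on weekdays; the rest are weekends and were already excluded.
Business days: 142 − 1 = 141.

141 working days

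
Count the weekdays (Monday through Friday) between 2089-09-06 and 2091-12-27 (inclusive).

2089-09-06 is a Tuesday.
The range spans 843 days (inclusive of both endpoints).
843 = 7 × 120 + 3, so there are 120 full weeks plus 3 extra days.
Each full week contributes 5 weekdays (Mon–Fri): 120 × 5 = 600.
The 3 extra days are Tuesday, Wednesday, Thursday — 3 of them qualify.
Total: 600 + 3 = 603.

603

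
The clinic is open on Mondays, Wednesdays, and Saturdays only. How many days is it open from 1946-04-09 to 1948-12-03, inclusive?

415

1946-04-09 is a Tuesday.
From 1946-04-09 to 1948-12-03 is 970 days inclusive.
970 = 7 × 138 + 4, so there are 138 full weeks plus 4 extra days.
Each full week contributes 3 days from the set (Mon, Wed, Sat): 138 × 3 = 414.
The 4 extra days are Tuesday, Wednesday, Thursday, Friday — 1 of them qualifies.
Total: 414 + 1 = 415.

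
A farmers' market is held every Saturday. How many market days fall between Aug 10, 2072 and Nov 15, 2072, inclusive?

Aug 10, 2072 is a Wednesday.
That's 98 days from start to end, counting both.
98 = 7 × 14, so the span is exactly 14 full weeks.
Each full week contributes one Saturday: 14 so far.
Total: 14.

14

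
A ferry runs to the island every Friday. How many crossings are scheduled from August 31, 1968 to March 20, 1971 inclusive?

133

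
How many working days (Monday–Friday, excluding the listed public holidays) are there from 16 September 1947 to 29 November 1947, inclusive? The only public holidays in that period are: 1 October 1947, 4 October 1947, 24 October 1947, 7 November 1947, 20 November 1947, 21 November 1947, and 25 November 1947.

48 working days

16 September 1947 is a Tuesday.
The range spans 75 days (inclusive of both endpoints).
75 = 7 × 10 + 5, so there are 10 full weeks plus 5 extra days.
Each full week contributes 5 weekdays (Mon–Fri): 10 × 5 = 50.
The 5 extra days are Tue, Wed, Thu, Fri, Sat — 4 of them qualify.
Total: 50 + 4 = 54.
Holidays: 1 October 1947 (Wed); 4 October 1947 (Sat); 24 October 1947 (Fri); 7 November 1947 (Fri); 20 November 1947 (Thu); 21 November 1947 (Fri); 25 November 1947 (Tue).
6 of the 7 holidays fall on weekdays; the rest are weekends and were already excluded.
Business days: 54 − 6 = 48.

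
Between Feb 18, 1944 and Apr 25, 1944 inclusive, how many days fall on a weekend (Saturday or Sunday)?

Feb 18, 1944 is a Friday.
From Feb 18, 1944 to Apr 25, 1944 is 68 days inclusive.
68 = 7 × 9 + 5, so there are 9 full weeks plus 5 extra days.
Each full week contributes 2 weekend days (Sat, Sun): 9 × 2 = 18.
The 5 extra days are Friday, Saturday, Sunday, Monday, Tuesday — 2 of them qualify.
Total: 18 + 2 = 20.

20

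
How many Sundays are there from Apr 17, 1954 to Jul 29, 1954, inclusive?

15 Sundays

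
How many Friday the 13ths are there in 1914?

The 13th falls on a Friday when the month's 13th has weekday Fri.
Jan 13 is Tue; Feb 13 is Fri ✓; Mar 13 is Fri ✓; Apr 13 is Mon; May 13 is Wed; Jun 13 is Sat; Jul 13 is Mon; Aug 13 is Thu; Sep 13 is Sun; Oct 13 is Tue; Nov 13 is Fri ✓; Dec 13 is Sun.
Friday the 13ths: Feb, Mar, Nov.

3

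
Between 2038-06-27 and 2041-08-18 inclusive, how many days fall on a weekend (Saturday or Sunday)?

2038-06-27 is a Sunday.
The range spans 1149 days (inclusive of both endpoints).
1149 = 7 × 164 + 1, so there are 164 full weeks plus 1 extra day.
Each full week contributes 2 weekend days (Sat, Sun): 164 × 2 = 328.
The 1 extra day is Sun — 1 of them qualifies.
Total: 328 + 1 = 329.

329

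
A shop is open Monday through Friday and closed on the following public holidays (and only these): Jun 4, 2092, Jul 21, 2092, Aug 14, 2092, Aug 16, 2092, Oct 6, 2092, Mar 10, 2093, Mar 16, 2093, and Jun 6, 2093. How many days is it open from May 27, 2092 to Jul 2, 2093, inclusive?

282 business days

May 27, 2092 is a Tuesday.
The range spans 402 days (inclusive of both endpoints).
402 = 7 × 57 + 3, so there are 57 full weeks plus 3 extra days.
Each full week contributes 5 weekdays (Mon–Fri): 57 × 5 = 285.
The 3 extra days are Tue, Wed, Thu — 3 of them qualify.
Total: 285 + 3 = 288.
Holidays: Jun 4, 2092 (Wed); Jul 21, 2092 (Mon); Aug 14, 2092 (Thu); Aug 16, 2092 (Sat); Oct 6, 2092 (Mon); Mar 10, 2093 (Tue); Mar 16, 2093 (Mon); Jun 6, 2093 (Sat).
6 of the 8 holidays fall on weekdays; the rest are weekends and were already excluded.
Business days: 288 − 6 = 282.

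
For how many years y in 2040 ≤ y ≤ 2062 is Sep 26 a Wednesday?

Day of week of September 26 in each year:
2040: Wed ✓, 2041: Thu, 2042: Fri, 2043: Sat, 2044: Mon, 2045: Tue, 2046: Wed ✓, 2047: Thu, 2048: Sat, 2049: Sun, 2050: Mon, 2051: Tue, 2052: Thu, 2053: Fri, 2054: Sat, 2055: Sun, 2056: Tue, 2057: Wed ✓, 2058: Thu, 2059: Fri, 2060: Sun, 2061: Mon, 2062: Tue
Wednesdays: 2040, 2046, 2057.

3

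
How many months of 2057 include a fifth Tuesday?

4

A month has five Tuesdays exactly when Tuesday falls within its first (length − 28) days.
Jan: 31 days, starts Mon → 5 of Mon, Tue, Wed ✓
Feb: 28 days, starts Thu → 5 of (none)
Mar: 31 days, starts Thu → 5 of Thu, Fri, Sat
Apr: 30 days, starts Sun → 5 of Sun, Mon
May: 31 days, starts Tue → 5 of Tue, Wed, Thu ✓
Jun: 30 days, starts Fri → 5 of Fri, Sat
Jul: 31 days, starts Sun → 5 of Sun, Mon, Tue ✓
Aug: 31 days, starts Wed → 5 of Wed, Thu, Fri
Sep: 30 days, starts Sat → 5 of Sat, Sun
Oct: 31 days, starts Mon → 5 of Mon, Tue, Wed ✓
Nov: 30 days, starts Thu → 5 of Thu, Fri
Dec: 31 days, starts Sat → 5 of Sat, Sun, Mon
Months with five Tuesdays: Jan, May, Jul, Oct.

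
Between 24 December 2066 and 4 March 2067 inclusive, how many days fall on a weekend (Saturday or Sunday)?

20

24 December 2066 is a Friday.
The range spans 71 days (inclusive of both endpoints).
71 = 7 × 10 + 1, so there are 10 full weeks plus 1 extra day.
Each full week contributes 2 weekend days (Sat, Sun): 10 × 2 = 20.
The 1 extra day is Fri — none qualify.
Total: 20 + 0 = 20.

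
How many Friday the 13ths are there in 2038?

1

The 13th falls on a Friday when the month's 13th has weekday Fri.
Jan 13 is Wed; Feb 13 is Sat; Mar 13 is Sat; Apr 13 is Tue; May 13 is Thu; Jun 13 is Sun; Jul 13 is Tue; Aug 13 is Fri ✓; Sep 13 is Mon; Oct 13 is Wed; Nov 13 is Sat; Dec 13 is Mon.
Friday the 13ths: Aug.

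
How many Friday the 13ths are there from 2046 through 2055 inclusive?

Friday-the-13ths by year:
2046: Apr, Jul
2047: Sep, Dec
2048: Mar, Nov
2049: Aug
2050: May
2051: Jan, Oct
2052: Sep, Dec
2053: Jun
2054: Feb, Mar, Nov
2055: Aug

17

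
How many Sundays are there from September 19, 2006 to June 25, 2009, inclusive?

September 19, 2006 is a Tuesday.
From September 19, 2006 to June 25, 2009 is 1011 days inclusive.
1011 = 7 × 144 + 3, so there are 144 full weeks plus 3 extra days.
Each full week contributes one Sunday: 144 so far.
The 3 extra days are Tuesday, Wednesday, Thursday — none qualify.
Total: 144 + 0 = 144.

144 Sundays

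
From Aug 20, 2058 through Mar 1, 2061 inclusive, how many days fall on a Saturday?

132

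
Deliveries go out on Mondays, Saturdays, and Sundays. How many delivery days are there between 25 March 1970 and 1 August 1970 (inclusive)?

55

25 March 1970 is a Wednesday.
From 25 March 1970 to 1 August 1970 is 130 days inclusive.
130 = 7 × 18 + 4, so there are 18 full weeks plus 4 extra days.
Each full week contributes 3 days from the set (Mon, Sat, Sun): 18 × 3 = 54.
The 4 extra days are Wednesday, Thursday, Friday, Saturday — 1 of them qualifies.
Total: 54 + 1 = 55.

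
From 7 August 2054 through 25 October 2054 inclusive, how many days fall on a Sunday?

7 August 2054 is a Friday.
From 7 August 2054 to 25 October 2054 is 80 days inclusive.
80 = 7 × 11 + 3, so there are 11 full weeks plus 3 extra days.
Each full week contributes one Sunday: 11 so far.
The 3 extra days are Fri, Sat, Sun — 1 of them qualifies.
Total: 11 + 1 = 12.

12 Sundays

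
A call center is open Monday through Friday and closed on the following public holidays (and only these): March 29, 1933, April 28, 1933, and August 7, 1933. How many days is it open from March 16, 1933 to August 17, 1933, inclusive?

March 16, 1933 is a Thursday.
The range spans 155 days (inclusive of both endpoints).
155 = 7 × 22 + 1, so there are 22 full weeks plus 1 extra day.
Each full week contributes 5 weekdays (Mon–Fri): 22 × 5 = 110.
The 1 extra day is Thu — 1 of them qualifies.
Total: 110 + 1 = 111.
Holidays: March 29, 1933 (Wed); April 28, 1933 (Fri); August 7, 1933 (Mon).
All 3 holidays fall on weekdays, so subtract 3.
Business days: 111 − 3 = 108.

108 working days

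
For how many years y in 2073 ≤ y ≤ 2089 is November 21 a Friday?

Day of week of November 21 in each year:
2073: Tue, 2074: Wed, 2075: Thu, 2076: Sat, 2077: Sun, 2078: Mon, 2079: Tue, 2080: Thu, 2081: Fri ✓, 2082: Sat, 2083: Sun, 2084: Tue, 2085: Wed, 2086: Thu, 2087: Fri ✓, 2088: Sun, 2089: Mon
Fridays: 2081, 2087.

2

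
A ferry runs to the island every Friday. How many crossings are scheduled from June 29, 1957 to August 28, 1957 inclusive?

8

June 29, 1957 is a Saturday.
The range spans 61 days (inclusive of both endpoints).
61 = 7 × 8 + 5, so there are 8 full weeks plus 5 extra days.
Each full week contributes one Friday: 8 so far.
The 5 extra days are Sat, Sun, Mon, Tue, Wed — none qualify.
Total: 8 + 0 = 8.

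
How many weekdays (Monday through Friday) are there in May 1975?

May 1, 1975 is a Thursday.
The range spans 31 days (inclusive of both endpoints).
31 = 7 × 4 + 3, so there are 4 full weeks plus 3 extra days.
Each full week contributes 5 weekdays (Mon–Fri): 4 × 5 = 20.
The 3 extra days are Thursday, Friday, Saturday — 2 of them qualify.
Total: 20 + 2 = 22.

22 weekdays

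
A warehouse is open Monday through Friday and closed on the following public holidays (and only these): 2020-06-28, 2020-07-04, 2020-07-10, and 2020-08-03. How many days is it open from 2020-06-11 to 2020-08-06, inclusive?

2020-06-11 is a Thursday.
That's 57 days from start to end, counting both.
57 = 7 × 8 + 1, so there are 8 full weeks plus 1 extra day.
Each full week contributes 5 weekdays (Mon–Fri): 8 × 5 = 40.
The 1 extra day is Thu — 1 of them qualifies.
Total: 40 + 1 = 41.
Holidays: 2020-06-28 (Sun); 2020-07-04 (Sat); 2020-07-10 (Fri); 2020-08-03 (Mon).
2 of the 4 holidays fall on weekdays; the rest are weekends and were already excluded.
Business days: 41 − 2 = 39.

39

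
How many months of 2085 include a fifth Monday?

5

A month has five Mondays exactly when Monday falls within its first (length − 28) days.
Jan: 31 days, starts Mon → 5 of Mon, Tue, Wed ✓
Feb: 28 days, starts Thu → 5 of (none)
Mar: 31 days, starts Thu → 5 of Thu, Fri, Sat
Apr: 30 days, starts Sun → 5 of Sun, Mon ✓
May: 31 days, starts Tue → 5 of Tue, Wed, Thu
Jun: 30 days, starts Fri → 5 of Fri, Sat
Jul: 31 days, starts Sun → 5 of Sun, Mon, Tue ✓
Aug: 31 days, starts Wed → 5 of Wed, Thu, Fri
Sep: 30 days, starts Sat → 5 of Sat, Sun
Oct: 31 days, starts Mon → 5 of Mon, Tue, Wed ✓
Nov: 30 days, starts Thu → 5 of Thu, Fri
Dec: 31 days, starts Sat → 5 of Sat, Sun, Mon ✓
Months with five Mondays: Jan, Apr, Jul, Oct, Dec.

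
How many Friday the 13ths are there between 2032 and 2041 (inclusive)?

18

Friday-the-13ths by year:
2032: Feb, Aug
2033: May
2034: Jan, Oct
2035: Apr, Jul
2036: Jun
2037: Feb, Mar, Nov
2038: Aug
2039: May
2040: Jan, Apr, Jul
2041: Sep, Dec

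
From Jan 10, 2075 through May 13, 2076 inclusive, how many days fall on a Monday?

Jan 10, 2075 is a Thursday.
The range spans 490 days (inclusive of both endpoints).
490 = 7 × 70, so the span is exactly 70 full weeks.
Each full week contributes one Monday: 70 so far.

70 Mondays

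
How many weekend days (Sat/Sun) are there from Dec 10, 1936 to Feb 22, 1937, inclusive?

22

Dec 10, 1936 is a Thursday.
From Dec 10, 1936 to Feb 22, 1937 is 75 days inclusive.
75 = 7 × 10 + 5, so there are 10 full weeks plus 5 extra days.
Each full week contributes 2 weekend days (Sat, Sun): 10 × 2 = 20.
The 5 extra days are Thursday, Friday, Saturday, Sunday, Monday — 2 of them qualify.
Total: 20 + 2 = 22.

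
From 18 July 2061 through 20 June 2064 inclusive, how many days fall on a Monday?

153 Mondays

18 July 2061 is a Monday.
That's 1069 days from start to end, counting both.
1069 = 7 × 152 + 5, so there are 152 full weeks plus 5 extra days.
Each full week contributes one Monday: 152 so far.
The 5 extra days are Mon, Tue, Wed, Thu, Fri — 1 of them qualifies.
Total: 152 + 1 = 153.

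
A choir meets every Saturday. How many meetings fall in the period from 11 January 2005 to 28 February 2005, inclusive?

7 Saturdays

11 January 2005 is a Tuesday.
From 11 January 2005 to 28 February 2005 is 49 days inclusive.
49 = 7 × 7, so the span is exactly 7 full weeks.
Each full week contributes one Saturday: 7 so far.
Total: 7.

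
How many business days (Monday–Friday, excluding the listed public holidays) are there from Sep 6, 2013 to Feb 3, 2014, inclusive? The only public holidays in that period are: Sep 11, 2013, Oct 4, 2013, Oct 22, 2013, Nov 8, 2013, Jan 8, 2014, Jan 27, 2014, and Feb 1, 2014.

Sep 6, 2013 is a Friday.
That's 151 days from start to end, counting both.
151 = 7 × 21 + 4, so there are 21 full weeks plus 4 extra days.
Each full week contributes 5 weekdays (Mon–Fri): 21 × 5 = 105.
The 4 extra days are Friday, Saturday, Sunday, Monday — 2 of them qualify.
Total: 105 + 2 = 107.
Holidays: Sep 11, 2013 (Wed); Oct 4, 2013 (Fri); Oct 22, 2013 (Tue); Nov 8, 2013 (Fri); Jan 8, 2014 (Wed); Jan 27, 2014 (Mon); Feb 1, 2014 (Sat).
6 of the 7 holidays fall on weekdays; the rest are weekends and were already excluded.
Business days: 107 − 6 = 101.

101 business days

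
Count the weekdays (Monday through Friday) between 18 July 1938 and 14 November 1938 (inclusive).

18 July 1938 is a Monday.
From 18 July 1938 to 14 November 1938 is 120 days inclusive.
120 = 7 × 17 + 1, so there are 17 full weeks plus 1 extra day.
Each full week contributes 5 weekdays (Mon–Fri): 17 × 5 = 85.
The 1 extra day is Mon — 1 of them qualifies.
Total: 85 + 1 = 86.

86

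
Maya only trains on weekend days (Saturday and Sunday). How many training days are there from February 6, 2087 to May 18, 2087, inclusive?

30

February 6, 2087 is a Thursday.
That's 102 days from start to end, counting both.
102 = 7 × 14 + 4, so there are 14 full weeks plus 4 extra days.
Each full week contributes 2 weekend days (Sat, Sun): 14 × 2 = 28.
The 4 extra days are Thu, Fri, Sat, Sun — 2 of them qualify.
Total: 28 + 2 = 30.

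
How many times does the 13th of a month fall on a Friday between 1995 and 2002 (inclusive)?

14

Friday-the-13ths by year:
1995: Jan, Oct
1996: Sep, Dec
1997: Jun
1998: Feb, Mar, Nov
1999: Aug
2000: Oct
2001: Apr, Jul
2002: Sep, Dec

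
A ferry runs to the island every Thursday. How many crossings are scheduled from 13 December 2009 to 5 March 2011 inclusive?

64

13 December 2009 is a Sunday.
From 13 December 2009 to 5 March 2011 is 448 days inclusive.
448 = 7 × 64, so the span is exactly 64 full weeks.
Each full week contributes one Thursday: 64 so far.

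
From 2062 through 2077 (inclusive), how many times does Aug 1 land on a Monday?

2

Day of week of August 1 in each year:
2062: Tue, 2063: Wed, 2064: Fri, 2065: Sat, 2066: Sun, 2067: Mon ✓, 2068: Wed, 2069: Thu, 2070: Fri, 2071: Sat, 2072: Mon ✓, 2073: Tue, 2074: Wed, 2075: Thu, 2076: Sat, 2077: Sun
Mondays: 2067, 2072.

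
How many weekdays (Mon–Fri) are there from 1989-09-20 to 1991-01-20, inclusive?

1989-09-20 is a Wednesday.
That's 488 days from start to end, counting both.
488 = 7 × 69 + 5, so there are 69 full weeks plus 5 extra days.
Each full week contributes 5 weekdays (Mon–Fri): 69 × 5 = 345.
The 5 extra days are Wednesday, Thursday, Friday, Saturday, Sunday — 3 of them qualify.
Total: 345 + 3 = 348.

348 weekdays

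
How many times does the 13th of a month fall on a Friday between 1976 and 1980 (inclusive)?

8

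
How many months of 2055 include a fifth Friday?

5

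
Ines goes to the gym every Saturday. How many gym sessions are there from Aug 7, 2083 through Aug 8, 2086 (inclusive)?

157 Saturdays

Aug 7, 2083 is a Saturday.
The range spans 1098 days (inclusive of both endpoints).
1098 = 7 × 156 + 6, so there are 156 full weeks plus 6 extra days.
Each full week contributes one Saturday: 156 so far.
The 6 extra days are Sat, Sun, Mon, Tue, Wed, Thu — 1 of them qualifies.
Total: 156 + 1 = 157.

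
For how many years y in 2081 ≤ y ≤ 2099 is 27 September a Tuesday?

2

Day of week of September 27 in each year:
2081: Sat, 2082: Sun, 2083: Mon, 2084: Wed, 2085: Thu, 2086: Fri, 2087: Sat, 2088: Mon, 2089: Tue ✓, 2090: Wed, 2091: Thu, 2092: Sat, 2093: Sun, 2094: Mon, 2095: Tue ✓, 2096: Thu, 2097: Fri, 2098: Sat, 2099: Sun
Tuesdays: 2089, 2095.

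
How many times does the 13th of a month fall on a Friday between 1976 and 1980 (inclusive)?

8

Friday-the-13ths by year:
1976: Feb, Aug
1977: May
1978: Jan, Oct
1979: Apr, Jul
1980: Jun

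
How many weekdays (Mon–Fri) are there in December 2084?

21 weekdays

1 December 2084 is a Friday.
That's 31 days from start to end, counting both.
31 = 7 × 4 + 3, so there are 4 full weeks plus 3 extra days.
Each full week contributes 5 weekdays (Mon–Fri): 4 × 5 = 20.
The 3 extra days are Fri, Sat, Sun — 1 of them qualifies.
Total: 20 + 1 = 21.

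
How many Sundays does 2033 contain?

52

Jan 1, 2033 is a Saturday.
That's 365 days from start to end, counting both.
365 = 7 × 52 + 1, so there are 52 full weeks plus 1 extra day.
Each full week contributes one Sunday: 52 so far.
The 1 extra day is Saturday — none qualify.
Total: 52 + 0 = 52.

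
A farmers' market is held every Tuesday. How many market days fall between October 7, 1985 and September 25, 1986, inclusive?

51

October 7, 1985 is a Monday.
From October 7, 1985 to September 25, 1986 is 354 days inclusive.
354 = 7 × 50 + 4, so there are 50 full weeks plus 4 extra days.
Each full week contributes one Tuesday: 50 so far.
The 4 extra days are Monday, Tuesday, Wednesday, Thursday — 1 of them qualifies.
Total: 50 + 1 = 51.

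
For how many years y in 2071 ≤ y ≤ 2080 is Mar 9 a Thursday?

2

Day of week of March 9 in each year:
2071: Mon, 2072: Wed, 2073: Thu ✓, 2074: Fri, 2075: Sat, 2076: Mon, 2077: Tue, 2078: Wed, 2079: Thu ✓, 2080: Sat
Thursdays: 2073, 2079.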